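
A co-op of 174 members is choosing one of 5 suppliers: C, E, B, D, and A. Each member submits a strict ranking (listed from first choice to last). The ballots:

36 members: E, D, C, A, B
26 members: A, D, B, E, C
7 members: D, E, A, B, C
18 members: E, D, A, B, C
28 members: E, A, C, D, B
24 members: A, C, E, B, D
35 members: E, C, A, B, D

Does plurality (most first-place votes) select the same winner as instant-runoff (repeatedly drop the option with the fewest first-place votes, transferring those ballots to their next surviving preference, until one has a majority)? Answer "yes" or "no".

Plurality — first-place votes: C 0, E 117, B 0, D 7, A 50. Winner: E.
Instant-runoff — R1 C 0, E 117, B 0, D 7, A 50 (E winner). Winner: E.
The two methods agree.

yes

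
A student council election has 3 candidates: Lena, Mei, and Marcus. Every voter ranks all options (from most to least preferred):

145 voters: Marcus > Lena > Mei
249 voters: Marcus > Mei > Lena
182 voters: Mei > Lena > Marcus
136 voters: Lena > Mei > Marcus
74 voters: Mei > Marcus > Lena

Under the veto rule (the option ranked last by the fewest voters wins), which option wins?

Mei

Last-place votes: Lena 323, Mei 145, Marcus 318.
Mei is ranked last by the fewest voters, so Mei wins.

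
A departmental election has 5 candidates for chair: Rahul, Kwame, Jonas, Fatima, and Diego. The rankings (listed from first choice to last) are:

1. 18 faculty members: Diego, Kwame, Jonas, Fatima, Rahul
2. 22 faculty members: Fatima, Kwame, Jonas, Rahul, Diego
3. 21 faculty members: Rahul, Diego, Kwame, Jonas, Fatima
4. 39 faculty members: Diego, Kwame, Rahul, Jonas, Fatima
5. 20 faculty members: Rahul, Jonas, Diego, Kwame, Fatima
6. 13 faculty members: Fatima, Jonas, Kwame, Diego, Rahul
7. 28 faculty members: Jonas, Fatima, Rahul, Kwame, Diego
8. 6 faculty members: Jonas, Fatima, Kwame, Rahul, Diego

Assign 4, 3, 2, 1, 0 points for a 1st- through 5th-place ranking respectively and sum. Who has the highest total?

Jonas

Rahul: 18·0 + 22·1 + 21·4 + 39·2 + 20·4 + 13·0 + 28·2 + 6·1 = 326
Kwame: 18·3 + 22·3 + 21·2 + 39·3 + 20·1 + 13·2 + 28·1 + 6·2 = 365
Jonas: 18·2 + 22·2 + 21·1 + 39·1 + 20·3 + 13·3 + 28·4 + 6·4 = 375
Fatima: 18·1 + 22·4 + 21·0 + 39·0 + 20·0 + 13·4 + 28·3 + 6·3 = 260
Diego: 18·4 + 22·0 + 21·3 + 39·4 + 20·2 + 13·1 + 28·0 + 6·0 = 344
Jonas has the highest Borda score (375).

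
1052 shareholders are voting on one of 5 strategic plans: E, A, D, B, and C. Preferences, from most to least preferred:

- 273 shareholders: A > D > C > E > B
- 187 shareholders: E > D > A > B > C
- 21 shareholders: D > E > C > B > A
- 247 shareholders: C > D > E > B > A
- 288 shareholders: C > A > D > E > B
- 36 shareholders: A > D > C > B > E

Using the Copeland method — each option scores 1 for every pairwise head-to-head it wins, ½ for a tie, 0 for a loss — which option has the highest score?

C

E: beats B; loses to A, D, and C → score 1.
A: beats E, D, and B; loses to C → score 3.
D: beats E and B; loses to A and C → score 2.
B: loses to E, A, D, and C → score 0.
C: beats E, A, D, and B → score 4.
C has the best pairwise record.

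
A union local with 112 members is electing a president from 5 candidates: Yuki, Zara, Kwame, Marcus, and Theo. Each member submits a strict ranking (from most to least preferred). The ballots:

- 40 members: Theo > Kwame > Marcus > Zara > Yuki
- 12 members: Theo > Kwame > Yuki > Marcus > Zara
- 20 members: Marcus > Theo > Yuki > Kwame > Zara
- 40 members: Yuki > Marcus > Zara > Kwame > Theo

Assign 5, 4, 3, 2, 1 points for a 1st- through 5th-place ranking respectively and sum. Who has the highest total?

Marcus

Yuki: 40·1 + 12·3 + 20·3 + 40·5 = 336
Zara: 40·2 + 12·1 + 20·1 + 40·3 = 232
Kwame: 40·4 + 12·4 + 20·2 + 40·2 = 328
Marcus: 40·3 + 12·2 + 20·5 + 40·4 = 404
Theo: 40·5 + 12·5 + 20·4 + 40·1 = 380
Marcus has the highest Borda score (404).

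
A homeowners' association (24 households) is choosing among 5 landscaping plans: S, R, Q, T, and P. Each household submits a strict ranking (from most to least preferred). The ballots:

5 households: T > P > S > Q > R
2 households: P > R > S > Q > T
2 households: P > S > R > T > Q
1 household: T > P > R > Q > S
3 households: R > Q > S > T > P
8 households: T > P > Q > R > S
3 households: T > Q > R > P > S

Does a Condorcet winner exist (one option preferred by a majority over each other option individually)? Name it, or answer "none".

T vs S: 17–7 for T.
T vs R: 17–7 for T.
T vs Q: 19–5 for T.
T vs P: 20–4 for T.
T beats every other option head-to-head.

T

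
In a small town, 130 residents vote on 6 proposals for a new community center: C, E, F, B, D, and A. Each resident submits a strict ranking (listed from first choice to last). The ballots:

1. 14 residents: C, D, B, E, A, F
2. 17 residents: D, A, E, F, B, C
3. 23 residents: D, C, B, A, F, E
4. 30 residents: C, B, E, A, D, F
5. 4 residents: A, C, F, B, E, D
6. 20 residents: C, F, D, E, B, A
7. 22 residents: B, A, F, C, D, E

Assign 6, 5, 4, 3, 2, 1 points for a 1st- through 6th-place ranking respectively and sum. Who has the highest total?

C: 14·6 + 17·1 + 23·5 + 30·6 + 4·5 + 20·6 + 22·3 = 602
E: 14·3 + 17·4 + 23·1 + 30·4 + 4·2 + 20·3 + 22·1 = 343
F: 14·1 + 17·3 + 23·2 + 30·1 + 4·4 + 20·5 + 22·4 = 345
B: 14·4 + 17·2 + 23·4 + 30·5 + 4·3 + 20·2 + 22·6 = 516
D: 14·5 + 17·6 + 23·6 + 30·2 + 4·1 + 20·4 + 22·2 = 498
A: 14·2 + 17·5 + 23·3 + 30·3 + 4·6 + 20·1 + 22·5 = 426
C has the highest Borda score (602).

C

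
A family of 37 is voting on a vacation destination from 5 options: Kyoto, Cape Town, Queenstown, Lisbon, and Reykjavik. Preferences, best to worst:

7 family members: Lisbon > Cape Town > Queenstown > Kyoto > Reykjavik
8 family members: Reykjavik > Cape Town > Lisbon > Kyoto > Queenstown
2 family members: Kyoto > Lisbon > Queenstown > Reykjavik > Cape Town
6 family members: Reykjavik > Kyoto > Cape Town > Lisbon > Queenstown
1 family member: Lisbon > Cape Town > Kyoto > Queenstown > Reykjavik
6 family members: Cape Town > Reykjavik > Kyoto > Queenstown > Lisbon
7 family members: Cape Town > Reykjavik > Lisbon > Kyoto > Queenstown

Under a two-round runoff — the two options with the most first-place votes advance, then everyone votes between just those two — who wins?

Round 1 first-place votes: Kyoto 2, Cape Town 13, Queenstown 0, Lisbon 8, Reykjavik 14.
Reykjavik and Cape Town advance.
Runoff: Reykjavik is preferred to Cape Town by 16 voters; Cape Town by 21.
Cape Town wins the runoff.

Cape Town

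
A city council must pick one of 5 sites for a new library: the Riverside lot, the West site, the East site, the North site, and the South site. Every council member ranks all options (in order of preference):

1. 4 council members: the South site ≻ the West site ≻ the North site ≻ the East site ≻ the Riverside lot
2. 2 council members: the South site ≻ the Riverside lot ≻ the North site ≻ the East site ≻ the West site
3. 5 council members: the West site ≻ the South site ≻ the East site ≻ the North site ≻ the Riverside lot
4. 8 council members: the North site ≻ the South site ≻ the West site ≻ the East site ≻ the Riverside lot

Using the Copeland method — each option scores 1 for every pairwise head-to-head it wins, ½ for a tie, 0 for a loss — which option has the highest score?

the South site

the Riverside lot: loses to the West site, the East site, the North site, and the South site → score 0.
the West site: beats the Riverside lot and the East site; loses to the North site and the South site → score 2.
the East site: beats the Riverside lot; loses to the West site, the North site, and the South site → score 1.
the North site: beats the Riverside lot, the West site, and the East site; loses to the South site → score 3.
the South site: beats the Riverside lot, the West site, the East site, and the North site → score 4.
the South site has the best pairwise record.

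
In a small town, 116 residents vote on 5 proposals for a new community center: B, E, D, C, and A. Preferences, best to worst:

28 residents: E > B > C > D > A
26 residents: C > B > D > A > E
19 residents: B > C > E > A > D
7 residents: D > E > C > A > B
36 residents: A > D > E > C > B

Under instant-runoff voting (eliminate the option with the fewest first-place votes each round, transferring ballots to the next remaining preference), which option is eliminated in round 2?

Round 1: B 19, E 28, D 7, C 26, A 36. Eliminate D.
Round 2: B 19, E 35, C 26, A 36. Eliminate B.

B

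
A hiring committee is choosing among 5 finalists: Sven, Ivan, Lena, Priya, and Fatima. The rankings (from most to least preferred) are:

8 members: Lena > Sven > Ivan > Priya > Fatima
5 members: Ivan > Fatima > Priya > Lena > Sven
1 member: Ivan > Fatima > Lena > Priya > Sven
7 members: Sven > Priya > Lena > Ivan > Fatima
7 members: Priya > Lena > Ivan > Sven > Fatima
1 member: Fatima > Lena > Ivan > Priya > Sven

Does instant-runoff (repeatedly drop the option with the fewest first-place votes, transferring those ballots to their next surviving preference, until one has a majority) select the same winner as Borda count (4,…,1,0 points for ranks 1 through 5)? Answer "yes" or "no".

no

Instant-runoff — R1 Sven 7, Ivan 6, Lena 8, Priya 7, Fatima 1 (Fatima out); R2 Sven 7, Ivan 6, Lena 9, Priya 7 (Ivan out); R3 Sven 7, Lena 10, Priya 12 (Sven out); R4 Lena 10, Priya 19 (Priya winner). Winner: Priya.
Borda — scores: Sven 59, Ivan 63, Lena 77, Priya 69, Fatima 22. Winner: Lena.
The two methods disagree.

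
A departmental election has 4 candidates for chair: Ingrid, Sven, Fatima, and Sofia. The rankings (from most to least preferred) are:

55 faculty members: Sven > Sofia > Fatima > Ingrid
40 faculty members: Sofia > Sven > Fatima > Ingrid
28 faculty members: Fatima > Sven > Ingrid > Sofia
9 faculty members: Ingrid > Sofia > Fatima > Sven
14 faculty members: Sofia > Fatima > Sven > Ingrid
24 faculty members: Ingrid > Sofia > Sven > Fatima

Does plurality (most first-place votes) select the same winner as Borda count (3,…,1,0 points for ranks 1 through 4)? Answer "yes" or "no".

yes

Plurality — first-place votes: Ingrid 33, Sven 55, Fatima 28, Sofia 54. Winner: Sven.
Borda — scores: Ingrid 127, Sven 339, Fatima 216, Sofia 338. Winner: Sven.
The two methods agree.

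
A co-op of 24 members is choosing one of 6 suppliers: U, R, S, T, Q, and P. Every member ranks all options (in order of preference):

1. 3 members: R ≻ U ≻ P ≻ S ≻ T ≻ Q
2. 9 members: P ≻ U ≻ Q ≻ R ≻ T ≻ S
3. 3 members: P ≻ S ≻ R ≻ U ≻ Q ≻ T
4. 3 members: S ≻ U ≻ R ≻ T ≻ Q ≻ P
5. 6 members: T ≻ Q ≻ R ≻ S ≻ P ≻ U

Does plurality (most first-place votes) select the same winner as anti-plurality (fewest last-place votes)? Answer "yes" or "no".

Plurality — first-place votes: U 0, R 3, S 3, T 6, Q 0, P 12. Winner: P.
Anti-plurality — last-place votes: U 6, R 0, S 9, T 3, Q 3, P 3. Winner: R.
The two methods disagree.

no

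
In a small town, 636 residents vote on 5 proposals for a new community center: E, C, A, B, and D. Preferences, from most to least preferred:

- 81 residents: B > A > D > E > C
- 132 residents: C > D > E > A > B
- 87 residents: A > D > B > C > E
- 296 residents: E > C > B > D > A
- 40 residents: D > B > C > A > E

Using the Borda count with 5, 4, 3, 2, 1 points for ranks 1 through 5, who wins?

C

E: 81·2 + 132·3 + 87·1 + 296·5 + 40·1 = 2165
C: 81·1 + 132·5 + 87·2 + 296·4 + 40·3 = 2219
A: 81·4 + 132·2 + 87·5 + 296·1 + 40·2 = 1399
B: 81·5 + 132·1 + 87·3 + 296·3 + 40·4 = 1846
D: 81·3 + 132·4 + 87·4 + 296·2 + 40·5 = 1911
C has the highest Borda score (2219).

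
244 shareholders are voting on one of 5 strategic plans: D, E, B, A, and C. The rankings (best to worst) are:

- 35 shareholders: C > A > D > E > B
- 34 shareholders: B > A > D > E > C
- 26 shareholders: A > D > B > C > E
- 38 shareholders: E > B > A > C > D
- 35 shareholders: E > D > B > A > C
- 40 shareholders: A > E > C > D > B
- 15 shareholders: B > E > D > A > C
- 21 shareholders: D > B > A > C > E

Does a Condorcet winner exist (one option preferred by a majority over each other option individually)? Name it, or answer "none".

Checking pairwise contests:
E beats D 128–116.
A beats E 156–88.
D beats B 157–87.
B beats A 143–101.
D beats C 131–113.
Every option loses at least one head-to-head, so there is no Condorcet winner.

none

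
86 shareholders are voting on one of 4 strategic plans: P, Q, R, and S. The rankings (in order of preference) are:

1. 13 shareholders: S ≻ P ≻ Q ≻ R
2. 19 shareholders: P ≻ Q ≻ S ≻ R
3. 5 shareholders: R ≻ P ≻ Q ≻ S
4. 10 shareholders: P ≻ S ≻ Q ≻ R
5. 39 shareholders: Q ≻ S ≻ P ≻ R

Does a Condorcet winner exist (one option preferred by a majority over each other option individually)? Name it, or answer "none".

Checking pairwise contests:
S beats P 52–34.
P beats Q 47–39.
P beats R 81–5.
Q beats S 63–23.
Every option loses at least one head-to-head, so there is no Condorcet winner.

none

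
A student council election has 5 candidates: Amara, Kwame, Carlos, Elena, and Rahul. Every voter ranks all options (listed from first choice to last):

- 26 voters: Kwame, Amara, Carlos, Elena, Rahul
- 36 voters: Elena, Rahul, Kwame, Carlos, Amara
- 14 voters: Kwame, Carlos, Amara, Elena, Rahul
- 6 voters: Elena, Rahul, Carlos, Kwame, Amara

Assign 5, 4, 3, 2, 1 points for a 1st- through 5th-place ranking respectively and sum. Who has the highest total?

Kwame

Amara: 26·4 + 36·1 + 14·3 + 6·1 = 188
Kwame: 26·5 + 36·3 + 14·5 + 6·2 = 320
Carlos: 26·3 + 36·2 + 14·4 + 6·3 = 224
Elena: 26·2 + 36·5 + 14·2 + 6·5 = 290
Rahul: 26·1 + 36·4 + 14·1 + 6·4 = 208
Kwame has the highest Borda score (320).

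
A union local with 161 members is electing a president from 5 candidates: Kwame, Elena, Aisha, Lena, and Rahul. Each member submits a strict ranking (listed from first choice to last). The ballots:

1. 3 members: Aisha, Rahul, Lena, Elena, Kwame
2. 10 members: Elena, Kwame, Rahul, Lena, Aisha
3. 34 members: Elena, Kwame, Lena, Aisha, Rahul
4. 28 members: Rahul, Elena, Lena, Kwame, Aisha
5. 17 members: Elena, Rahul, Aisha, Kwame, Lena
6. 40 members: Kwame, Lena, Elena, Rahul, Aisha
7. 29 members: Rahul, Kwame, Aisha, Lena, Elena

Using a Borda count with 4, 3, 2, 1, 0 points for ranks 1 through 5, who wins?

Kwame: 3·0 + 10·3 + 34·3 + 28·1 + 17·1 + 40·4 + 29·3 = 424
Elena: 3·1 + 10·4 + 34·4 + 28·3 + 17·4 + 40·2 + 29·0 = 411
Aisha: 3·4 + 10·0 + 34·1 + 28·0 + 17·2 + 40·0 + 29·2 = 138
Lena: 3·2 + 10·1 + 34·2 + 28·2 + 17·0 + 40·3 + 29·1 = 289
Rahul: 3·3 + 10·2 + 34·0 + 28·4 + 17·3 + 40·1 + 29·4 = 348
Kwame has the highest Borda score (424).

Kwame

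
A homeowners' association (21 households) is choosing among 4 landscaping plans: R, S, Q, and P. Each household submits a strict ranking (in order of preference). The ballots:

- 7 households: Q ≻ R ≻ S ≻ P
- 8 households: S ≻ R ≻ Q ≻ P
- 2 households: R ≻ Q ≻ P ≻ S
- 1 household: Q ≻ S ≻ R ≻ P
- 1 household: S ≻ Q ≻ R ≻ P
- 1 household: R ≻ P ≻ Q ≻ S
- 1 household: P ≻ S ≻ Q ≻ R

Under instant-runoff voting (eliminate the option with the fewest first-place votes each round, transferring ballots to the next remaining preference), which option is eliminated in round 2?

R

Round 1: R 3, S 9, Q 8, P 1. Eliminate P.
Round 2: R 3, S 10, Q 8. Eliminate R.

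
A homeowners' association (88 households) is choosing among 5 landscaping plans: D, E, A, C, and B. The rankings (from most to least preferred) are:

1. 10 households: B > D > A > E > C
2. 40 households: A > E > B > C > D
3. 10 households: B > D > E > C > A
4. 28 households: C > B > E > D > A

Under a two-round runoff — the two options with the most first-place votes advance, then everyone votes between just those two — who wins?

Round 1 first-place votes: D 0, E 0, A 40, C 28, B 20.
A and C advance.
Runoff: A is preferred to C by 50 voters; C by 38.
A wins the runoff.

A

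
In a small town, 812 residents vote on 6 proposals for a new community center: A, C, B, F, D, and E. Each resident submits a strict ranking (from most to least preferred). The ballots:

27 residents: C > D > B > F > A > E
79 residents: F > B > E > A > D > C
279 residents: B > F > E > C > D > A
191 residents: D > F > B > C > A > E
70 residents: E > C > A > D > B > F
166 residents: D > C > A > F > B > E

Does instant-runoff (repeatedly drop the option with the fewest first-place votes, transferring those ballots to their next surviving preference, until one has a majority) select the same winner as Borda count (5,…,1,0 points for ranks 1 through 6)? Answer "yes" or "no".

no

Instant-runoff — R1 A 0, C 27, B 279, F 79, D 357, E 70 (A out); R2 C 27, B 279, F 79, D 357, E 70 (C out); R3 B 279, F 79, D 384, E 70 (E out); R4 B 279, F 79, D 454 (D winner). Winner: D.
Borda — scores: A 1084, C 2019, B 2601, F 2661, D 2391, E 1424. Winner: F.
The two methods disagree.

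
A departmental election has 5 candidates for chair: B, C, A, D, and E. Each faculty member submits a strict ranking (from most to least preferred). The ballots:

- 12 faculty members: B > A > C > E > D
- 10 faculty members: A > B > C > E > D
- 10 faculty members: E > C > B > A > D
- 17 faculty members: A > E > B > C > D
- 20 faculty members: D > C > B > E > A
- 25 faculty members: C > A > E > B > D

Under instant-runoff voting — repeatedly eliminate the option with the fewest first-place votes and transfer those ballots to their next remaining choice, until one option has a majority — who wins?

Round 1: B 12, C 25, A 27, D 20, E 10. Eliminate E.
Round 2: B 12, C 35, A 27, D 20. Eliminate B.
Round 3: C 35, A 39, D 20. Eliminate D.
Round 4: C 55, A 39. C has a majority.

C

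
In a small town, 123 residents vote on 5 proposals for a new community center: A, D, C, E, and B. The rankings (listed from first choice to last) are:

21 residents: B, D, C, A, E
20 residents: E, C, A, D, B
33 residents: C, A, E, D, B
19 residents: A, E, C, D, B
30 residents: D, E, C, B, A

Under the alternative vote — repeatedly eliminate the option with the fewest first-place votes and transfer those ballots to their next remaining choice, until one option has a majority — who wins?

E

Round 1: A 19, D 30, C 33, E 20, B 21. Eliminate A.
Round 2: D 30, C 33, E 39, B 21. Eliminate B.
Round 3: D 51, C 33, E 39. Eliminate C.
Round 4: D 51, E 72. E has a majority.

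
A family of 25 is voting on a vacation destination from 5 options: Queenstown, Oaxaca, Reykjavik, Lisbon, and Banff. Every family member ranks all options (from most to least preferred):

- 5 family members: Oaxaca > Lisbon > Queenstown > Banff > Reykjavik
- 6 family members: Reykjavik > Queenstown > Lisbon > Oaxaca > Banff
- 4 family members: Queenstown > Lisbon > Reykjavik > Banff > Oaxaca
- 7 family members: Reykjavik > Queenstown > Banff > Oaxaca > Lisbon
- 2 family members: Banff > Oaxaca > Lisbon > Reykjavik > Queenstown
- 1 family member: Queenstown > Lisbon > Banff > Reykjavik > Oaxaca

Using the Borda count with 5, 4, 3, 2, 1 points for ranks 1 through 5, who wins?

Queenstown

Queenstown: 5·3 + 6·4 + 4·5 + 7·4 + 2·1 + 1·5 = 94
Oaxaca: 5·5 + 6·2 + 4·1 + 7·2 + 2·4 + 1·1 = 64
Reykjavik: 5·1 + 6·5 + 4·3 + 7·5 + 2·2 + 1·2 = 88
Lisbon: 5·4 + 6·3 + 4·4 + 7·1 + 2·3 + 1·4 = 71
Banff: 5·2 + 6·1 + 4·2 + 7·3 + 2·5 + 1·3 = 58
Queenstown has the highest Borda score (94).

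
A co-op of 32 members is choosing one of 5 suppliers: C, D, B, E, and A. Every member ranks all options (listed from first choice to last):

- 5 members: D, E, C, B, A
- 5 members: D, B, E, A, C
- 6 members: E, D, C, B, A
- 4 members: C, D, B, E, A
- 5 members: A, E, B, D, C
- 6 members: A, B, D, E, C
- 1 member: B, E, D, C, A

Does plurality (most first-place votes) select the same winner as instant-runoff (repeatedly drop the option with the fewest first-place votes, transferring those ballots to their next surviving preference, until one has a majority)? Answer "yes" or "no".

no

Plurality — first-place votes: C 4, D 10, B 1, E 6, A 11. Winner: A.
Instant-runoff — R1 C 4, D 10, B 1, E 6, A 11 (B out); R2 C 4, D 10, E 7, A 11 (C out); R3 D 14, E 7, A 11 (E out); R4 D 21, A 11 (D winner). Winner: D.
The two methods disagree.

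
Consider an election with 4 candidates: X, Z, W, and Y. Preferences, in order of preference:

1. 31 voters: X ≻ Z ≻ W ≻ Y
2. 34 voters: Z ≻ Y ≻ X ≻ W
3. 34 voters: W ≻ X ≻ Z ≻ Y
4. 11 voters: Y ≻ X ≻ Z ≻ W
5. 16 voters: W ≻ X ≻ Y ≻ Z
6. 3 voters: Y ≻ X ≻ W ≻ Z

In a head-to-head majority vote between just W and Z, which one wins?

Voters preferring W to Z: 53; preferring Z to W: 76.
Z wins the head-to-head.

Z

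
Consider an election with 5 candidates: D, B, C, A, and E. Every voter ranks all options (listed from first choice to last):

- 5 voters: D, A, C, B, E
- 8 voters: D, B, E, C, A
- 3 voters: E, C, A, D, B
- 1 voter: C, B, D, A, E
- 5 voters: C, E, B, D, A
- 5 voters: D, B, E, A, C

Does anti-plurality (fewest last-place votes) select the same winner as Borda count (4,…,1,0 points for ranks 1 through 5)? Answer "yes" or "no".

yes

Anti-plurality — last-place votes: D 0, B 3, C 5, A 13, E 6. Winner: D.
Borda — scores: D 82, B 57, C 51, A 27, E 53. Winner: D.
The two methods agree.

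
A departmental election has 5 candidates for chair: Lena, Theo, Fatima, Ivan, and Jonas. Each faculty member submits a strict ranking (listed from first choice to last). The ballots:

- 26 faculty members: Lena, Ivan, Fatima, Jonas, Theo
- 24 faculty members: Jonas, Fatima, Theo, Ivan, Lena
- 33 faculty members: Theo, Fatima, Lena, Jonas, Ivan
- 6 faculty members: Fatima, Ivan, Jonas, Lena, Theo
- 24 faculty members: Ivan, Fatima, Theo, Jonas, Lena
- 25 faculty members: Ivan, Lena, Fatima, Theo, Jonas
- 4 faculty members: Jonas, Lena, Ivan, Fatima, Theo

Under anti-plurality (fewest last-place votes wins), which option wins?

Fatima

Last-place votes: Lena 48, Theo 36, Fatima 0, Ivan 33, Jonas 25.
Fatima is ranked last by the fewest voters, so Fatima wins.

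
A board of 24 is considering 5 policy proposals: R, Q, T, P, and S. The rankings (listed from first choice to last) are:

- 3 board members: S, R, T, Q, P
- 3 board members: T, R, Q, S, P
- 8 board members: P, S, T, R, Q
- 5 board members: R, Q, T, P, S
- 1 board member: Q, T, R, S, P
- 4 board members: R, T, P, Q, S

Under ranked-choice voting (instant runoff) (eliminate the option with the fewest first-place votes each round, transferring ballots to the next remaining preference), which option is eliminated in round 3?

T

Round 1: R 9, Q 1, T 3, P 8, S 3. Eliminate Q.
Round 2: R 9, T 4, P 8, S 3. Eliminate S.
Round 3: R 12, T 4, P 8. Eliminate T.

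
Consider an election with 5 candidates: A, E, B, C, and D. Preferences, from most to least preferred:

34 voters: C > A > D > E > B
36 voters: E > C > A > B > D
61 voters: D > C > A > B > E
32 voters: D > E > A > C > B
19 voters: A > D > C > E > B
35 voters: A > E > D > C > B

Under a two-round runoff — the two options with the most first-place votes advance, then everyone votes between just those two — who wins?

Round 1 first-place votes: A 54, E 36, B 0, C 34, D 93.
D and A advance.
Runoff: D is preferred to A by 93 voters; A by 124.
A wins the runoff.

A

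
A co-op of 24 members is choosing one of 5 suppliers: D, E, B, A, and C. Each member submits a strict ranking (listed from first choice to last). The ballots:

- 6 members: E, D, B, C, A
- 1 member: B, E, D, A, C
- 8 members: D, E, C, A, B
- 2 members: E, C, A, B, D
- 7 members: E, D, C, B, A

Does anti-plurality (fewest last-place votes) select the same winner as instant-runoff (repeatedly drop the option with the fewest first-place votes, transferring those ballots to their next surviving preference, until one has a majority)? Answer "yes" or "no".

yes

Anti-plurality — last-place votes: D 2, E 0, B 8, A 13, C 1. Winner: E.
Instant-runoff — R1 D 8, E 15, B 1, A 0, C 0 (E winner). Winner: E.
The two methods agree.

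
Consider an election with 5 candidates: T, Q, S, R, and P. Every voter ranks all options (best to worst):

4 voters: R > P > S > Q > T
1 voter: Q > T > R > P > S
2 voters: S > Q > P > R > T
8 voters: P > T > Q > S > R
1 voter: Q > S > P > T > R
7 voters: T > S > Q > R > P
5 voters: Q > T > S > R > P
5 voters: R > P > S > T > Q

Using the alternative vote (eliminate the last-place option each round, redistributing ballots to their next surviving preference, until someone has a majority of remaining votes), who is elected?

Round 1: T 7, Q 7, S 2, R 9, P 8. Eliminate S.
Round 2: T 7, Q 9, R 9, P 8. Eliminate T.
Round 3: Q 16, R 9, P 8. Eliminate P.
Round 4: Q 24, R 9. Q has a majority.

Q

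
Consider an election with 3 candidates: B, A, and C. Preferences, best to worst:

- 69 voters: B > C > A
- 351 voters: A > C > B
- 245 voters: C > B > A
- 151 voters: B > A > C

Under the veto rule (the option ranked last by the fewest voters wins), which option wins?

C

Last-place votes: B 351, A 314, C 151.
C is ranked last by the fewest voters, so C wins.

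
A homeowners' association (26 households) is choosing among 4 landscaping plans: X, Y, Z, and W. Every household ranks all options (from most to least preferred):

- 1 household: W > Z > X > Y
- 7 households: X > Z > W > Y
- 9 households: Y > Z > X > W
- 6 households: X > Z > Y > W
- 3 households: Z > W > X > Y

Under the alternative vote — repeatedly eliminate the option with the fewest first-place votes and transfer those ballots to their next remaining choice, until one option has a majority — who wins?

Round 1: X 13, Y 9, Z 3, W 1. Eliminate W.
Round 2: X 13, Y 9, Z 4. Eliminate Z.
Round 3: X 17, Y 9. X has a majority.

X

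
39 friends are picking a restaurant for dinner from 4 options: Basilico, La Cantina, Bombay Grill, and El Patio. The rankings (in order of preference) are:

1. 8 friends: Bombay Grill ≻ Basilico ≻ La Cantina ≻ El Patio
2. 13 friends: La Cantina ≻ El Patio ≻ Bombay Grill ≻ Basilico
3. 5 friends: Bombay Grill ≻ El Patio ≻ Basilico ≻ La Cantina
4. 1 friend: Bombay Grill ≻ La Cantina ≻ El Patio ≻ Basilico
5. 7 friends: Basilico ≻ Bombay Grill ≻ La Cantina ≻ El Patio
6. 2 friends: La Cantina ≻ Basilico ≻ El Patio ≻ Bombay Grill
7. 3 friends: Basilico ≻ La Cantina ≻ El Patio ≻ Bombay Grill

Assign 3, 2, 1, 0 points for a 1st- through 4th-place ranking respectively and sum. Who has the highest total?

Basilico: 8·2 + 13·0 + 5·1 + 1·0 + 7·3 + 2·2 + 3·3 = 55
La Cantina: 8·1 + 13·3 + 5·0 + 1·2 + 7·1 + 2·3 + 3·2 = 68
Bombay Grill: 8·3 + 13·1 + 5·3 + 1·3 + 7·2 + 2·0 + 3·0 = 69
El Patio: 8·0 + 13·2 + 5·2 + 1·1 + 7·0 + 2·1 + 3·1 = 42
Bombay Grill has the highest Borda score (69).

Bombay Grill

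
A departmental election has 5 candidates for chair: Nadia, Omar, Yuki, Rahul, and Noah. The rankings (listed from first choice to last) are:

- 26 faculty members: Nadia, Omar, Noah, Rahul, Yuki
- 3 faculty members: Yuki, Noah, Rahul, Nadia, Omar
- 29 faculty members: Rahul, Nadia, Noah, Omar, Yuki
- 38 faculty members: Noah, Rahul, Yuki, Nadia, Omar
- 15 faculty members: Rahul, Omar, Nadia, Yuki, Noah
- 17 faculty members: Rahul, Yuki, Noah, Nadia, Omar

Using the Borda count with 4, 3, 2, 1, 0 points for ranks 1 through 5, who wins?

Rahul

Nadia: 26·4 + 3·1 + 29·3 + 38·1 + 15·2 + 17·1 = 279
Omar: 26·3 + 3·0 + 29·1 + 38·0 + 15·3 + 17·0 = 152
Yuki: 26·0 + 3·4 + 29·0 + 38·2 + 15·1 + 17·3 = 154
Rahul: 26·1 + 3·2 + 29·4 + 38·3 + 15·4 + 17·4 = 390
Noah: 26·2 + 3·3 + 29·2 + 38·4 + 15·0 + 17·2 = 305
Rahul has the highest Borda score (390).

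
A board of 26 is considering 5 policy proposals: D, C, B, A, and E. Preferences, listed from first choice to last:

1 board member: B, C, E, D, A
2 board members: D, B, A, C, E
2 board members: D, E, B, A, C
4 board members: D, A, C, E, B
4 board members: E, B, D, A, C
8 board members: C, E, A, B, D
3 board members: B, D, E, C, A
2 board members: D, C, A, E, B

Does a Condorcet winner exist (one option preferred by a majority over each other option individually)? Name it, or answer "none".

none

Checking pairwise contests:
B beats D 16–10.
D beats C 17–9.
C beats B 14–12.
D beats A 18–8.
C beats E 17–9.
Every option loses at least one head-to-head, so there is no Condorcet winner.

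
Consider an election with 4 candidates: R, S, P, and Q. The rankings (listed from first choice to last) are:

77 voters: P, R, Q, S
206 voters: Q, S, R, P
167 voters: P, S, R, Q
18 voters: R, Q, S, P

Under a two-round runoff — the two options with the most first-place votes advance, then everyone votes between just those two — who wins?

Round 1 first-place votes: R 18, S 0, P 244, Q 206.
P and Q advance.
Runoff: P is preferred to Q by 244 voters; Q by 224.
P wins the runoff.

P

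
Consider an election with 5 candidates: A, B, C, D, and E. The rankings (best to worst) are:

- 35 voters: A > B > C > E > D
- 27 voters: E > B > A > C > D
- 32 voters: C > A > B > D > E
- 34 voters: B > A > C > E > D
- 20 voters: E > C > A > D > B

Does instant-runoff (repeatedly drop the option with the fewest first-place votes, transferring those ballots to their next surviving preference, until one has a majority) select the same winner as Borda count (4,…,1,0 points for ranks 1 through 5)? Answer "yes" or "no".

yes

Instant-runoff — R1 A 35, B 34, C 32, D 0, E 47 (D out); R2 A 35, B 34, C 32, E 47 (C out); R3 A 67, B 34, E 47 (B out); R4 A 101, E 47 (A winner). Winner: A.
Borda — scores: A 432, B 386, C 353, D 52, E 257. Winner: A.
The two methods agree.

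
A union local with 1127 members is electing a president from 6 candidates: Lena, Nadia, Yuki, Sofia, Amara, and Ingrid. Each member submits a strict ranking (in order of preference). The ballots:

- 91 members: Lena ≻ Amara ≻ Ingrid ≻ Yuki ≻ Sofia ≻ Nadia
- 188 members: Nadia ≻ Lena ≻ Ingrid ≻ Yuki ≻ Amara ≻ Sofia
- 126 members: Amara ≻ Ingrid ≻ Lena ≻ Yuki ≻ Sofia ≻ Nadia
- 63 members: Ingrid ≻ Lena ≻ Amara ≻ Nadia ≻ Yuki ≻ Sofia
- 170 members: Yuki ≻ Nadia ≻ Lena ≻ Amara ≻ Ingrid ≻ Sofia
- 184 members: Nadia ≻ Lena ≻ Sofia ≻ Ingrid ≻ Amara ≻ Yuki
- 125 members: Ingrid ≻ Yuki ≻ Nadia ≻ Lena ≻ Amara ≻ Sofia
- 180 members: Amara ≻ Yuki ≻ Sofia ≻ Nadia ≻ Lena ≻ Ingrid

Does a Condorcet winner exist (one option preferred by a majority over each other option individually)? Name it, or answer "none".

none

Checking pairwise contests:
Nadia beats Lena 847–280.
Yuki beats Nadia 692–435.
Lena beats Yuki 652–475.
Lena beats Sofia 947–180.
Lena beats Amara 821–306.
Lena beats Ingrid 813–314.
Every option loses at least one head-to-head, so there is no Condorcet winner.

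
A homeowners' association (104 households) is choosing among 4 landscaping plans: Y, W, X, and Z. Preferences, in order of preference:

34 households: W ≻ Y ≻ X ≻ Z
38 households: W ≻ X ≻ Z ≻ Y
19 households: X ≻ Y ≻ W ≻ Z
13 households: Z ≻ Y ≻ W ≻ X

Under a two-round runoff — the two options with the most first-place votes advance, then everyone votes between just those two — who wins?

Round 1 first-place votes: Y 0, W 72, X 19, Z 13.
W and X advance.
Runoff: W is preferred to X by 85 voters; X by 19.
W wins the runoff.

W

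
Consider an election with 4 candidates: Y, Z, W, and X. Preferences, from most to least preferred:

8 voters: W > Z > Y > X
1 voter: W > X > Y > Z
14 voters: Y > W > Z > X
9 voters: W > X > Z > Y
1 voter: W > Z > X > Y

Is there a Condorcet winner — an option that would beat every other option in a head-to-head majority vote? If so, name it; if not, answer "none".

W

W vs Y: 19–14 for W.
W vs Z: 33–0 for W.
W vs X: 33–0 for W.
W beats every other option head-to-head.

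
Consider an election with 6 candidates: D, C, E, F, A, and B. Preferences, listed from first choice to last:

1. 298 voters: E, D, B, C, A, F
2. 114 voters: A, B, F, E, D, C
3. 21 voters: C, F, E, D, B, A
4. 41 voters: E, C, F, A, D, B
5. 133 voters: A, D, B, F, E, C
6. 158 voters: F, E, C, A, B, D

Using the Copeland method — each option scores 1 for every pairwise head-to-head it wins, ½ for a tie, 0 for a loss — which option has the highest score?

E

D: beats C, F, and B; loses to E and A → score 3.
C: beats A; loses to D, E, F, and B → score 1.
E: beats D, C, A, and B; loses to F → score 4.
F: beats C and E; loses to D, A, and B → score 2.
A: beats D, F, and B; loses to C and E → score 3.
B: beats C and F; loses to D, E, and A → score 2.
E has the best pairwise record.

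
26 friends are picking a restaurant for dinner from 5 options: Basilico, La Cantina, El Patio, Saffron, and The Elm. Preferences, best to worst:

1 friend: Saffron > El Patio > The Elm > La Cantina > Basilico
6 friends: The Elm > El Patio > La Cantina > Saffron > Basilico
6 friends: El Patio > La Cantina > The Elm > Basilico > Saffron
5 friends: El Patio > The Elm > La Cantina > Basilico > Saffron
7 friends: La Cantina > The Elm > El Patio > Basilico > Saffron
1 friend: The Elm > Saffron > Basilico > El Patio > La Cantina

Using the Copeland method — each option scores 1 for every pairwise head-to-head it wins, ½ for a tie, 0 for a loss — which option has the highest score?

Basilico: beats Saffron; loses to La Cantina, El Patio, and The Elm → score 1.
La Cantina: beats Basilico and Saffron; ties The Elm; loses to El Patio → score 2.5.
El Patio: beats Basilico, La Cantina, and Saffron; loses to The Elm → score 3.
Saffron: loses to Basilico, La Cantina, El Patio, and The Elm → score 0.
The Elm: beats Basilico, El Patio, and Saffron; ties La Cantina → score 3.5.
The Elm has the best pairwise record.

The Elm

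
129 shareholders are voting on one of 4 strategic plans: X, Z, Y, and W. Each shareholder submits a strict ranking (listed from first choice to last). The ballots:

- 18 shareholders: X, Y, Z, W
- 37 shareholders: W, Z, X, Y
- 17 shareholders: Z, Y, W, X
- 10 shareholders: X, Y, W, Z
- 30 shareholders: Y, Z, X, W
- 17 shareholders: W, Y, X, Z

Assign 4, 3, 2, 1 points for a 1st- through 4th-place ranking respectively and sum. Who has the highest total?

X: 18·4 + 37·2 + 17·1 + 10·4 + 30·2 + 17·2 = 297
Z: 18·2 + 37·3 + 17·4 + 10·1 + 30·3 + 17·1 = 332
Y: 18·3 + 37·1 + 17·3 + 10·3 + 30·4 + 17·3 = 343
W: 18·1 + 37·4 + 17·2 + 10·2 + 30·1 + 17·4 = 318
Y has the highest Borda score (343).

Y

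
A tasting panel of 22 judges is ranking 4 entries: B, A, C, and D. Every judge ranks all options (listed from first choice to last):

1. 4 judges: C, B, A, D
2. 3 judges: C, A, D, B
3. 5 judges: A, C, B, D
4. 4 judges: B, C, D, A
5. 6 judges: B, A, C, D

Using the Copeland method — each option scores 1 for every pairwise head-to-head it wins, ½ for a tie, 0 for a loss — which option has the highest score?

B: beats A and D; loses to C → score 2.
A: beats D; ties C; loses to B → score 1.5.
C: beats B and D; ties A → score 2.5.
D: loses to B, A, and C → score 0.
C has the best pairwise record.

C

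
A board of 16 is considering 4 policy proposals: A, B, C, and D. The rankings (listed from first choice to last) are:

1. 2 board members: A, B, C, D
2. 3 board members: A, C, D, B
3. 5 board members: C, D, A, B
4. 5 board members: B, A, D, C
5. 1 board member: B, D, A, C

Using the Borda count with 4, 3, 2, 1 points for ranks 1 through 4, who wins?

A

A: 2·4 + 3·4 + 5·2 + 5·3 + 1·2 = 47
B: 2·3 + 3·1 + 5·1 + 5·4 + 1·4 = 38
C: 2·2 + 3·3 + 5·4 + 5·1 + 1·1 = 39
D: 2·1 + 3·2 + 5·3 + 5·2 + 1·3 = 36
A has the highest Borda score (47).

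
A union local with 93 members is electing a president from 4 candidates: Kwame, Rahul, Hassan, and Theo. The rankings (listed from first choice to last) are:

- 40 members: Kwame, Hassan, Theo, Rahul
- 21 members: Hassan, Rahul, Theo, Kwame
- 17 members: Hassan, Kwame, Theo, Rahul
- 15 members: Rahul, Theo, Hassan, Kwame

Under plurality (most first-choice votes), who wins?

Kwame

First-place votes: Kwame 40, Rahul 15, Hassan 38, Theo 0.
Kwame has the most first-place votes.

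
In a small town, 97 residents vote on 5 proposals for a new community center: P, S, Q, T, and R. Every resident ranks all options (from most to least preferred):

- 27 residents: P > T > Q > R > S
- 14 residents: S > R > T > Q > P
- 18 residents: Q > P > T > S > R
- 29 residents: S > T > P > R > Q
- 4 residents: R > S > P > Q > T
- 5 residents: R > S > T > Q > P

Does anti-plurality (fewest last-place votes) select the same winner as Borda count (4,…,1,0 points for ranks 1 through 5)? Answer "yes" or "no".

Anti-plurality — last-place votes: P 19, S 27, Q 29, T 4, R 18. Winner: T.
Borda — scores: P 228, S 217, Q 149, T 242, R 134. Winner: T.
The two methods agree.

yes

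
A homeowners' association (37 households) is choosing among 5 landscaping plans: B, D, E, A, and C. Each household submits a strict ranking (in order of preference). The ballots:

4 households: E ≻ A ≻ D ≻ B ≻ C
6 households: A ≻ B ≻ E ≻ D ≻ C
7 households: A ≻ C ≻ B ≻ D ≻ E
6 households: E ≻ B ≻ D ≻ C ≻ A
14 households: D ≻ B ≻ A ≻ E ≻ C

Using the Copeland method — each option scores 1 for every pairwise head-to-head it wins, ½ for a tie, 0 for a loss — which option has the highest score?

B: beats D, E, A, and C → score 4.
D: beats E, A, and C; loses to B → score 3.
E: beats C; loses to B, D, and A → score 1.
A: beats E and C; loses to B and D → score 2.
C: loses to B, D, E, and A → score 0.
B has the best pairwise record.

B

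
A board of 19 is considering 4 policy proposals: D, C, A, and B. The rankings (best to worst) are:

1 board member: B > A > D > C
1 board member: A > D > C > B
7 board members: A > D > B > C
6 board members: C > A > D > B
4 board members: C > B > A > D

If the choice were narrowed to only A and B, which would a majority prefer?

Voters preferring A to B: 14; preferring B to A: 5.
A wins the head-to-head.

A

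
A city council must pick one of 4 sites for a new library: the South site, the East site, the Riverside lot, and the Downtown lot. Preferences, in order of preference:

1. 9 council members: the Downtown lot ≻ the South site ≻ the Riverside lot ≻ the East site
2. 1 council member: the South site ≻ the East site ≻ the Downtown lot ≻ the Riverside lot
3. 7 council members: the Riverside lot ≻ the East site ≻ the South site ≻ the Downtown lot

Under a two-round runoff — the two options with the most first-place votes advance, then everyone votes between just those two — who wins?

the Downtown lot

Round 1 first-place votes: the South site 1, the East site 0, the Riverside lot 7, the Downtown lot 9.
the Downtown lot and the Riverside lot advance.
Runoff: the Downtown lot is preferred to the Riverside lot by 10 voters; the Riverside lot by 7.
the Downtown lot wins the runoff.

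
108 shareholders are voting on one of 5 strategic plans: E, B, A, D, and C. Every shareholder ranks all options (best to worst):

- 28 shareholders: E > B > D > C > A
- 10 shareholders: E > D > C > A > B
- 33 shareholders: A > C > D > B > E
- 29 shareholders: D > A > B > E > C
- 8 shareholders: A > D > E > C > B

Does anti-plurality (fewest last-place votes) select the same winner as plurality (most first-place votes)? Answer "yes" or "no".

Anti-plurality — last-place votes: E 33, B 18, A 28, D 0, C 29. Winner: D.
Plurality — first-place votes: E 38, B 0, A 41, D 29, C 0. Winner: A.
The two methods disagree.

no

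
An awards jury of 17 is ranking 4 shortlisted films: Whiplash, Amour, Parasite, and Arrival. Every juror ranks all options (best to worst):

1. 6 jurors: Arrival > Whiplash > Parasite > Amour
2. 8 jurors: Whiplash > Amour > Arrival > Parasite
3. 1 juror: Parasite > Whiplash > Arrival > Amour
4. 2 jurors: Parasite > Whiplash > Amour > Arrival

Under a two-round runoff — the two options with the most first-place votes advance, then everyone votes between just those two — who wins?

Round 1 first-place votes: Whiplash 8, Amour 0, Parasite 3, Arrival 6.
Whiplash and Arrival advance.
Runoff: Whiplash is preferred to Arrival by 11 voters; Arrival by 6.
Whiplash wins the runoff.

Whiplash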